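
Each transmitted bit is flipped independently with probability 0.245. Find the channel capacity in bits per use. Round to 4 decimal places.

0.1967 bits

Binary symmetric channel: C = 1 − h₂(ε) where h₂ is the binary entropy function.
h₂(0.245) = −0.245·log₂0.245 − 0.755·log₂0.755 = 0.8033.
C = 1 − 0.8033 = 0.1967 bits per channel use.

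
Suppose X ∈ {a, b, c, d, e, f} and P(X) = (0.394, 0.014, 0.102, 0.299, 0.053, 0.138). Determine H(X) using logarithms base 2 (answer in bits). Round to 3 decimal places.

2.091 bits

H(X) = −Σ p·log₂ p.
  −(0.394)·log₂(0.394) = 0.5294
  −(0.014)·log₂(0.014) = 0.0862
  −(0.102)·log₂(0.102) = 0.3359
  −(0.299)·log₂(0.299) = 0.5208
  −(0.053)·log₂(0.053) = 0.2246
  −(0.138)·log₂(0.138) = 0.3943
Sum: 0.5294 + 0.0862 + 0.3359 + 0.5208 + 0.2246 + 0.3943 = 2.091 bits.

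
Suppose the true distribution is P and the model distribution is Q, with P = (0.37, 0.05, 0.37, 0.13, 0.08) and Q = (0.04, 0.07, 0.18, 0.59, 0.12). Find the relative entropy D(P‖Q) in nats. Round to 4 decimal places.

D(P‖Q) = Σ p·ln(p/q).
  0.37·ln(0.37/0.04) = 0.82311
  0.05·ln(0.05/0.07) = -0.01682
  0.37·ln(0.37/0.18) = 0.26660
  0.13·ln(0.13/0.59) = -0.19664
  0.08·ln(0.08/0.12) = -0.03244
D(P‖Q) = 0.8438 nats.

0.8438 nats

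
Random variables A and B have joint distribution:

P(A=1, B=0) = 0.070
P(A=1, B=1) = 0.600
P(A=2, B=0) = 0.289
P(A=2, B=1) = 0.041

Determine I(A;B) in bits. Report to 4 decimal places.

Marginals: p(A) = (0.6700, 0.3300), p(B) = (0.3590, 0.6410).
I(A;B) = Σ p(x,y)·log₂[p(x,y)/(p(x)p(y))].
  (1,0): 0.070·log₂(0.2910) = -0.12466
  (1,1): 0.600·log₂(1.3971) = 0.28944
  (2,0): 0.289·log₂(2.4394) = 0.37181
  (2,1): 0.041·log₂(0.1938) = -0.09705
Sum = 0.4395 bits.

0.4395 bits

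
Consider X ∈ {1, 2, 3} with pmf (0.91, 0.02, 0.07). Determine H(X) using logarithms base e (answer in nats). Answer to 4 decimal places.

H(X) = −Σ p·ln p.
  −(0.91)·ln(0.91) = 0.08582
  −(0.02)·ln(0.02) = 0.07824
  −(0.07)·ln(0.07) = 0.18615
Sum: 0.08582 + 0.07824 + 0.18615 = 0.3502 nats.

0.3502 nats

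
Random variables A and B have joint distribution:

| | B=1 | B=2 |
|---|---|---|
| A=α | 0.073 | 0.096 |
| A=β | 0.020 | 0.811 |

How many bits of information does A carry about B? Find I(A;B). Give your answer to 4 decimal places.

0.1436 bits

Marginals: p(A) = (0.1690, 0.8310), p(B) = (0.0930, 0.9070).
I(A;B) = H(A) + H(B) − H(A,B).
H(A) = 0.6554, H(B) = 0.4464, H(A,B) = 0.9582.
I(A;B) = 0.6554 + 0.4464 − 0.9582 = 0.1436 bits.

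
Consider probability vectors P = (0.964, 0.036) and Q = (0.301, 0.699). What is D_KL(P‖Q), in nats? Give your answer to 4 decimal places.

D(P‖Q) = Σ p·ln(p/q).
  0.964·ln(0.964/0.301) = 1.12208
  0.036·ln(0.036/0.699) = -0.10678
D(P‖Q) = 1.0153 nats.

1.0153 nats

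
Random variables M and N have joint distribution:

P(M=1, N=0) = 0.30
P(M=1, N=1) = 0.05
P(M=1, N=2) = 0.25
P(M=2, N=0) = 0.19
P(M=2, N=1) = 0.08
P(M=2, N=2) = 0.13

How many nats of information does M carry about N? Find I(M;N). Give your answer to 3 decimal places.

Marginals: p(M) = (0.6000, 0.4000), p(N) = (0.4900, 0.1300, 0.3800).
I(M;N) = H(M) + H(N) − H(M,N).
H(M) = 0.6730, H(N) = 0.9825, H(M,N) = 1.6404.
I(M;N) = 0.6730 + 0.9825 − 1.6404 = 0.015 nats.

0.015 nats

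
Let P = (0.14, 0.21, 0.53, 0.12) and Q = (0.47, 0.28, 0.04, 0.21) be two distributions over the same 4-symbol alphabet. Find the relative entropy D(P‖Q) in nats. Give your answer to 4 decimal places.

D(P‖Q) = Σ p·ln(p/q).
  0.14·ln(0.14/0.47) = -0.16955
  0.21·ln(0.21/0.28) = -0.06041
  0.53·ln(0.53/0.04) = 1.36952
  0.12·ln(0.12/0.21) = -0.06715
D(P‖Q) = 1.0724 nats.

1.0724 nats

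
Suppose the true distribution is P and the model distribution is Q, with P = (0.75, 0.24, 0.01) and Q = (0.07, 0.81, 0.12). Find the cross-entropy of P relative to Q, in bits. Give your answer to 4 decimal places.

2.9809 bits

H(P,Q) = −Σ p·log₂ q.
  −0.75·log₂(0.07) = 2.87738
  −0.24·log₂(0.81) = 0.07296
  −0.01·log₂(0.12) = 0.03059
H(P,Q) = 2.9809 bits.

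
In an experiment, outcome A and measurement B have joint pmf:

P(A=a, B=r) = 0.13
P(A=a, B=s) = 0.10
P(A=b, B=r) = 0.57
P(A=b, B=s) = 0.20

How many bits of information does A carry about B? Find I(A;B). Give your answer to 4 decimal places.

0.0178 bits

Marginals: p(A) = (0.2300, 0.7700), p(B) = (0.7000, 0.3000).
I(A;B) = Σ p(x,y)·log₂[p(x,y)/(p(x)p(y))].
  (a,r): 0.13·log₂(0.8075) = -0.04011
  (a,s): 0.10·log₂(1.4493) = 0.05353
  (b,r): 0.57·log₂(1.0575) = 0.04599
  (b,s): 0.20·log₂(0.8658) = -0.04158
Sum = 0.0178 bits.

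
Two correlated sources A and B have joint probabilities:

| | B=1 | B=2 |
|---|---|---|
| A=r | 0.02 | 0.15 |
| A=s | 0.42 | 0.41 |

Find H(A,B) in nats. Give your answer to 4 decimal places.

1.0927 nats

H(A,B) = −Σ p(x,y)·ln p(x,y) over all 4 cells.
  cell (r,1): −0.02·ln0.02 = 0.07824
  cell (r,2): −0.15·ln0.15 = 0.28457
  cell (s,1): −0.42·ln0.42 = 0.36435
  cell (s,2): −0.41·ln0.41 = 0.36556
Sum = 1.0927 nats.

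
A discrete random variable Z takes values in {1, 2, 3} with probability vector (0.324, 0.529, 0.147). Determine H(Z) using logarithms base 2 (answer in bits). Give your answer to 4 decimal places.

1.4194 bits

H(Z) = −Σ p·log₂ p.
  −(0.324)·log₂(0.324) = 0.52680
  −(0.529)·log₂(0.529) = 0.48597
  −(0.147)·log₂(0.147) = 0.40662
Sum: 0.52680 + 0.48597 + 0.40662 = 1.4194 bits.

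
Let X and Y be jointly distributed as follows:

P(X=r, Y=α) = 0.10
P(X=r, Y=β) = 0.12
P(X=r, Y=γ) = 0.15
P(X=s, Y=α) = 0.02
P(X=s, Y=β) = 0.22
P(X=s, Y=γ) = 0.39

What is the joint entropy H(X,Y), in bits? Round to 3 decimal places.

H(X,Y) = −Σ p(x,y)·log₂ p(x,y) over all 6 cells.
  cell (r,α): −0.10·log₂0.10 = 0.3322
  cell (r,β): −0.12·log₂0.12 = 0.3671
  cell (r,γ): −0.15·log₂0.15 = 0.4105
  cell (s,α): −0.02·log₂0.02 = 0.1129
  cell (s,β): −0.22·log₂0.22 = 0.4806
  cell (s,γ): −0.39·log₂0.39 = 0.5298
Sum = 2.233 bits.

2.233 bits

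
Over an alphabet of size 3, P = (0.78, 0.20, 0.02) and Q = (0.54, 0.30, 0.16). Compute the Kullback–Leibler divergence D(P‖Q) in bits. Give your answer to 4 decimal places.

D(P‖Q) = Σ p·log₂(p/q).
  0.78·log₂(0.78/0.54) = 0.41380
  0.20·log₂(0.20/0.30) = -0.11699
  0.02·log₂(0.02/0.16) = -0.06000
D(P‖Q) = 0.2368 bits.

0.2368 bits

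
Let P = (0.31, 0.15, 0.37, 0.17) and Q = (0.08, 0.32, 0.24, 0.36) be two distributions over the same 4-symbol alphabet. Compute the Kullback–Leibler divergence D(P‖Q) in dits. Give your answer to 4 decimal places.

D(P‖Q) = Σ p·log₁₀(p/q).
  0.31·log₁₀(0.31/0.08) = 0.18236
  0.15·log₁₀(0.15/0.32) = -0.04936
  0.37·log₁₀(0.37/0.24) = 0.06956
  0.17·log₁₀(0.17/0.36) = -0.05540
D(P‖Q) = 0.1472 dits.

0.1472 dits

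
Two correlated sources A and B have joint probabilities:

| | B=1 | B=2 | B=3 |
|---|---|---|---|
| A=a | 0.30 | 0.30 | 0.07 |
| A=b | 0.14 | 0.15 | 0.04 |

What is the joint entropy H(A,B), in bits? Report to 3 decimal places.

2.304 bits

H(A,B) = −Σ p(x,y)·log₂ p(x,y) over all 6 cells.
  cell (a,1): −0.30·log₂0.30 = 0.5211
  cell (a,2): −0.30·log₂0.30 = 0.5211
  cell (a,3): −0.07·log₂0.07 = 0.2686
  cell (b,1): −0.14·log₂0.14 = 0.3971
  cell (b,2): −0.15·log₂0.15 = 0.4105
  cell (b,3): −0.04·log₂0.04 = 0.1858
Sum = 2.304 bits.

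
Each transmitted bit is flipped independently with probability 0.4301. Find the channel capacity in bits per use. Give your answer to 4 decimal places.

0.0141 bits

Binary symmetric channel: C = 1 − h₂(ε) where h₂ is the binary entropy function.
h₂(0.4301) = −0.4301·log₂0.4301 − 0.5699·log₂0.5699 = 0.9859.
C = 1 − 0.9859 = 0.0141 bits per channel use.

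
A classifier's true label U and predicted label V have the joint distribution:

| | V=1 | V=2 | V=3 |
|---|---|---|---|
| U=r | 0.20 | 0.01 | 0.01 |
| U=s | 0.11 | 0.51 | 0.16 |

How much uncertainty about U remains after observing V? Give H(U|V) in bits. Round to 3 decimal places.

Chain rule: H(U|V) = H(U,V) − H(V).
Marginals: p(U) = (0.2200, 0.7800), p(V) = (0.3100, 0.5200, 0.1700).
H(U,V) = 1.8660 bits; H(V) = 1.4490 bits.
H(U|V) = 1.8660 − 1.4490 = 0.417 bits.

0.417 bits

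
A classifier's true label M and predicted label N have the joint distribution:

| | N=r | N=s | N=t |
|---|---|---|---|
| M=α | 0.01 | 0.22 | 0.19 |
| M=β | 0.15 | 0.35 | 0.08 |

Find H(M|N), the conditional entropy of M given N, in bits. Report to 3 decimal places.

0.839 bits

Chain rule: H(M|N) = H(M,N) − H(N).
Marginals: p(M) = (0.4200, 0.5800), p(N) = (0.1600, 0.5700, 0.2700).
H(M,N) = 2.2344 bits; H(N) = 1.3953 bits.
H(M|N) = 2.2344 − 1.3953 = 0.839 bits.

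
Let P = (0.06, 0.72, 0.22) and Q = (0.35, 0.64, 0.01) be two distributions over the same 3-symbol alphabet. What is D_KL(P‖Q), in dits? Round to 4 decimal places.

0.2862 dits

D(P‖Q) = Σ p·log₁₀(p/q).
  0.06·log₁₀(0.06/0.35) = -0.04596
  0.72·log₁₀(0.72/0.64) = 0.03683
  0.22·log₁₀(0.22/0.01) = 0.29533
D(P‖Q) = 0.2862 dits.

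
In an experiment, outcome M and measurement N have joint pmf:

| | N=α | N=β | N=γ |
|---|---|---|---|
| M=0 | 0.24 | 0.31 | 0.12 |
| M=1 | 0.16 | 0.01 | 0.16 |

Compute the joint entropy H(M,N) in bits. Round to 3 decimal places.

H(M,N) = −Σ p(x,y)·log₂ p(x,y) over all 6 cells.
  cell (0,α): −0.24·log₂0.24 = 0.4941
  cell (0,β): −0.31·log₂0.31 = 0.5238
  cell (0,γ): −0.12·log₂0.12 = 0.3671
  cell (1,α): −0.16·log₂0.16 = 0.4230
  cell (1,β): −0.01·log₂0.01 = 0.0664
  cell (1,γ): −0.16·log₂0.16 = 0.4230
Sum = 2.297 bits.

2.297 bits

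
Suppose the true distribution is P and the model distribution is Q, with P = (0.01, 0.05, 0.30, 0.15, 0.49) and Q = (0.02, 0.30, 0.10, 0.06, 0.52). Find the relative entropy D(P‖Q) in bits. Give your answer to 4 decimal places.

0.4925 bits

D(P‖Q) = Σ p·log₂(p/q).
  0.01·log₂(0.01/0.02) = -0.01000
  0.05·log₂(0.05/0.30) = -0.12925
  0.30·log₂(0.30/0.10) = 0.47549
  0.15·log₂(0.15/0.06) = 0.19829
  0.49·log₂(0.49/0.52) = -0.04201
D(P‖Q) = 0.4925 bits.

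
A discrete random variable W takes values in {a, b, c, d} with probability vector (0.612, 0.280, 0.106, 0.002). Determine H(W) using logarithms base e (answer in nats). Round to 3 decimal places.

0.907 nats

H(W) = −Σ p·ln p.
  −(0.612)·ln(0.612) = 0.3005
  −(0.280)·ln(0.280) = 0.3564
  −(0.106)·ln(0.106) = 0.2379
  −(0.002)·ln(0.002) = 0.0124
Sum: 0.3005 + 0.3564 + 0.2379 + 0.0124 = 0.907 nats.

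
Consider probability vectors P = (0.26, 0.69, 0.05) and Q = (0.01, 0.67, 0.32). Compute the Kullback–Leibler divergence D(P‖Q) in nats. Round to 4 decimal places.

0.7746 nats

D(P‖Q) = Σ p·ln(p/q).
  0.26·ln(0.26/0.01) = 0.84711
  0.69·ln(0.69/0.67) = 0.02030
  0.05·ln(0.05/0.32) = -0.09281
D(P‖Q) = 0.7746 nats.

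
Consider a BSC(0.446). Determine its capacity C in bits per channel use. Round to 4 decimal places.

0.0084 bits

Binary symmetric channel: C = 1 − h₂(ε) where h₂ is the binary entropy function.
h₂(0.446) = −0.446·log₂0.446 − 0.554·log₂0.554 = 0.9916.
C = 1 − 0.9916 = 0.0084 bits per channel use.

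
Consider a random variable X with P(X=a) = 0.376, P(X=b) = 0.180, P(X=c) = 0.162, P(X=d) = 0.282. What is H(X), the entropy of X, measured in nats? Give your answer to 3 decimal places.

H(X) = −Σ p·ln p.
  −(0.376)·ln(0.376) = 0.3678
  −(0.180)·ln(0.180) = 0.3087
  −(0.162)·ln(0.162) = 0.2949
  −(0.282)·ln(0.282) = 0.3570
Sum: 0.3678 + 0.3087 + 0.2949 + 0.3570 = 1.328 nats.

1.328 nats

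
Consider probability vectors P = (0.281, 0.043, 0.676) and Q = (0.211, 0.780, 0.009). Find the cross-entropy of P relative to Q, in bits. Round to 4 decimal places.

5.2402 bits

H(P,Q) = −Σ p·log₂ q.
  −0.281·log₂(0.211) = 0.63076
  −0.043·log₂(0.780) = 0.01541
  −0.676·log₂(0.009) = 4.59400
H(P,Q) = 5.2402 bits.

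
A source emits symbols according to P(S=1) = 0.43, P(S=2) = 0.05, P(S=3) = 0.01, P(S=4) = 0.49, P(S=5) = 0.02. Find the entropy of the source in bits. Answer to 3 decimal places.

1.423 bits

H(S) = −Σ p·log₂ p.
  −(0.43)·log₂(0.43) = 0.5236
  −(0.05)·log₂(0.05) = 0.2161
  −(0.01)·log₂(0.01) = 0.0664
  −(0.49)·log₂(0.49) = 0.5043
  −(0.02)·log₂(0.02) = 0.1129
Sum: 0.5236 + 0.2161 + 0.0664 + 0.5043 + 0.1129 = 1.423 bits.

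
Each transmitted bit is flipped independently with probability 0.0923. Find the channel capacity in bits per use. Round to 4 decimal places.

Binary symmetric channel: C = 1 − h₂(ε) where h₂ is the binary entropy function.
h₂(0.0923) = −0.0923·log₂0.0923 − 0.9077·log₂0.9077 = 0.4441.
C = 1 − 0.4441 = 0.5559 bits per channel use.

0.5559 bits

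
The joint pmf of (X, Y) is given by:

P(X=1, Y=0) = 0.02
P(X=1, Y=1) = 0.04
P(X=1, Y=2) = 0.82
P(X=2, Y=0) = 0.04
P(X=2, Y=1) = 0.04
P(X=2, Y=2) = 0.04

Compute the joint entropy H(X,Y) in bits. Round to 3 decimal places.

1.091 bits

H(X,Y) = −Σ p(x,y)·log₂ p(x,y) over all 6 cells.
  cell (1,0): −0.02·log₂0.02 = 0.1129
  cell (1,1): −0.04·log₂0.04 = 0.1858
  cell (1,2): −0.82·log₂0.82 = 0.2348
  cell (2,0): −0.04·log₂0.04 = 0.1858
  cell (2,1): −0.04·log₂0.04 = 0.1858
  cell (2,2): −0.04·log₂0.04 = 0.1858
Sum = 1.091 bits.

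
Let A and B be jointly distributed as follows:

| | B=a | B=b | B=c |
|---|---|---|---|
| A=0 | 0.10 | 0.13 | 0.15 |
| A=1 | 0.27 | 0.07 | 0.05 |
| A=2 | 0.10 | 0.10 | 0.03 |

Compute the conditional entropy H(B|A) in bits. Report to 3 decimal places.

Marginals: p(A) = (0.3800, 0.3900, 0.2300), p(B) = (0.4700, 0.3000, 0.2300).
H(B|A) = Σ p(A) · H(B|A=·).
  A=0: p=0.3800, H(B|A=0) = 1.5656
  A=1: p=0.3900, H(B|A=1) = 1.1920
  A=2: p=0.2300, H(B|A=2) = 1.4282
Weighted sum = 1.388 bits.

1.388 bits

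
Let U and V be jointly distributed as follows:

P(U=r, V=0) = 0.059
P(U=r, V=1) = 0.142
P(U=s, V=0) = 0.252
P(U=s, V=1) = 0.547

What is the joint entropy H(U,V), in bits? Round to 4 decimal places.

1.6180 bits

H(U,V) = −Σ p(x,y)·log₂ p(x,y) over all 4 cells.
  cell (r,0): −0.059·log₂0.059 = 0.24091
  cell (r,1): −0.142·log₂0.142 = 0.39988
  cell (s,0): −0.252·log₂0.252 = 0.50110
  cell (s,1): −0.547·log₂0.547 = 0.47610
Sum = 1.6180 bits.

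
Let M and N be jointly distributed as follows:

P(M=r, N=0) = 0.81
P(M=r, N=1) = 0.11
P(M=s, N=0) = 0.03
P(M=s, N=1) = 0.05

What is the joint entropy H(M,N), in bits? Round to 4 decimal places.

0.9644 bits

H(M,N) = −Σ p(x,y)·log₂ p(x,y) over all 4 cells.
  cell (r,0): −0.81·log₂0.81 = 0.24625
  cell (r,1): −0.11·log₂0.11 = 0.35029
  cell (s,0): −0.03·log₂0.03 = 0.15177
  cell (s,1): −0.05·log₂0.05 = 0.21610
Sum = 0.9644 bits.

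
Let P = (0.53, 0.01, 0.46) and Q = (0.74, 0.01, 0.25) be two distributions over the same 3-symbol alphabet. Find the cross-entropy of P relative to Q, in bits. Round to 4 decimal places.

1.2167 bits

H(P,Q) = −Σ p·log₂ q.
  −0.53·log₂(0.74) = 0.23023
  −0.01·log₂(0.01) = 0.06644
  −0.46·log₂(0.25) = 0.92000
H(P,Q) = 1.2167 bits.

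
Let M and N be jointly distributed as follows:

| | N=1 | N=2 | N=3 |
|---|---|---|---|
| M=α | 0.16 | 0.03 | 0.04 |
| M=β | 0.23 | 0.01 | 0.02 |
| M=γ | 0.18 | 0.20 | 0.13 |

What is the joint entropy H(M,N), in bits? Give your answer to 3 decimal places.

H(M,N) = −Σ p(x,y)·log₂ p(x,y) over all 9 cells.
  cell (α,1): −0.16·log₂0.16 = 0.4230
  cell (α,2): −0.03·log₂0.03 = 0.1518
  cell (α,3): −0.04·log₂0.04 = 0.1858
  cell (β,1): −0.23·log₂0.23 = 0.4877
  cell (β,2): −0.01·log₂0.01 = 0.0664
  cell (β,3): −0.02·log₂0.02 = 0.1129
  cell (γ,1): −0.18·log₂0.18 = 0.4453
  cell (γ,2): −0.20·log₂0.20 = 0.4644
  cell (γ,3): −0.13·log₂0.13 = 0.3826
Sum = 2.720 bits.

2.720 bits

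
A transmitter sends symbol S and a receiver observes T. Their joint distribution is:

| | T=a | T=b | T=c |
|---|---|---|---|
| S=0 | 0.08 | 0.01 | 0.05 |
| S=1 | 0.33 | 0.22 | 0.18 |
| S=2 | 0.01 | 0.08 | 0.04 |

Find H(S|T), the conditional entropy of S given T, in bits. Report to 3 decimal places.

1.012 bits

Marginals: p(S) = (0.1400, 0.7300, 0.1300), p(T) = (0.4200, 0.3100, 0.2700).
H(S|T) = Σ p(T) · H(S|T=·).
  T=a: p=0.4200, H(S|T=a) = 0.8574
  T=b: p=0.3100, H(S|T=b) = 1.0152
  T=c: p=0.2700, H(S|T=c) = 1.2487
Weighted sum = 1.012 bits.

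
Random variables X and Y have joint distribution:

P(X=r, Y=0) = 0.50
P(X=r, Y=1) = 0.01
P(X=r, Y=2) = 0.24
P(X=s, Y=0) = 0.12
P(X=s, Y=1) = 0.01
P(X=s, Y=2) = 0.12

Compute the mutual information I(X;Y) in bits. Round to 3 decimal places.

Marginals: p(X) = (0.7500, 0.2500), p(Y) = (0.6200, 0.0200, 0.3600).
I(X;Y) = H(X) + H(Y) − H(X,Y).
H(X) = 0.8113, H(Y) = 1.0711, H(X,Y) = 1.8611.
I(X;Y) = 0.8113 + 1.0711 − 1.8611 = 0.021 bits.

0.021 bits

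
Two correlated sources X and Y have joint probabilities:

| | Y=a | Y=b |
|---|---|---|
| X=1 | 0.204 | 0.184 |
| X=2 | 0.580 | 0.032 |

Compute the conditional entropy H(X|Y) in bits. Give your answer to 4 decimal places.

Chain rule: H(X|Y) = H(X,Y) − H(Y).
Marginals: p(X) = (0.3880, 0.6120), p(Y) = (0.7840, 0.2160).
H(X,Y) = 1.5319 bits; H(Y) = 0.7528 bits.
H(X|Y) = 1.5319 − 0.7528 = 0.7791 bits.

0.7791 bits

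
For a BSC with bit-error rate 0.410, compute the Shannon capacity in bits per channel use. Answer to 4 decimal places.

Binary symmetric channel: C = 1 − h₂(ε) where h₂ is the binary entropy function.
h₂(0.410) = −0.410·log₂0.410 − 0.590·log₂0.590 = 0.9765.
C = 1 − 0.9765 = 0.0235 bits per channel use.

0.0235 bits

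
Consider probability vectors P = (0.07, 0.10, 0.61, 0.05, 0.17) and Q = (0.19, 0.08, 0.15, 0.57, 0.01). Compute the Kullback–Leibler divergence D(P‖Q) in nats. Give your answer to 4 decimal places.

1.1681 nats

D(P‖Q) = Σ p·ln(p/q).
  0.07·ln(0.07/0.19) = -0.06990
  0.10·ln(0.10/0.08) = 0.02231
  0.61·ln(0.61/0.15) = 0.85572
  0.05·ln(0.05/0.57) = -0.12168
  0.17·ln(0.17/0.01) = 0.48165
D(P‖Q) = 1.1681 nats.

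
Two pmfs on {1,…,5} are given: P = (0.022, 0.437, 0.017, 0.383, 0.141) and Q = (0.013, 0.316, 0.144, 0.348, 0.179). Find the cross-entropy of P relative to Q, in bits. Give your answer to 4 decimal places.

1.8449 bits

H(P,Q) = −Σ p·log₂ q.
  −0.022·log₂(0.013) = 0.13784
  −0.437·log₂(0.316) = 0.72630
  −0.017·log₂(0.144) = 0.04753
  −0.383·log₂(0.348) = 0.58325
  −0.141·log₂(0.179) = 0.34996
H(P,Q) = 1.8449 bits.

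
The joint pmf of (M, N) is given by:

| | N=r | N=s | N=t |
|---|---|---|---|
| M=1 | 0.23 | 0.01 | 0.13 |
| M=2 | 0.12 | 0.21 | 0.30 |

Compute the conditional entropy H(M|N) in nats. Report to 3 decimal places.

0.529 nats

Marginals: p(M) = (0.3700, 0.6300), p(N) = (0.3500, 0.2200, 0.4300).
H(M|N) = Σ p(N) · H(M|N=·).
  N=r: p=0.3500, H(M|N=r) = 0.6429
  N=s: p=0.2200, H(M|N=s) = 0.1849
  N=t: p=0.4300, H(M|N=t) = 0.6128
Weighted sum = 0.529 nats.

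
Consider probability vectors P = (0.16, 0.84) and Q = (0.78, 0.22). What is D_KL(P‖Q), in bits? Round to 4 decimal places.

D(P‖Q) = Σ p·log₂(p/q).
  0.16·log₂(0.16/0.78) = -0.36566
  0.84·log₂(0.84/0.22) = 1.62362
D(P‖Q) = 1.2580 bits.

1.2580 bits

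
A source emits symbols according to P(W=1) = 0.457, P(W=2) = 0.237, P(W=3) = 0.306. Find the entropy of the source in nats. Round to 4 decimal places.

1.0614 nats

H(W) = −Σ p·ln p.
  −(0.457)·ln(0.457) = 0.35786
  −(0.237)·ln(0.237) = 0.34121
  −(0.306)·ln(0.306) = 0.36236
Sum: 0.35786 + 0.34121 + 0.36236 = 1.0614 nats.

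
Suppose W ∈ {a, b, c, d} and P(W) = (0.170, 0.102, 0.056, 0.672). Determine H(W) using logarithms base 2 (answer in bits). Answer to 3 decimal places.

1.389 bits

H(W) = −Σ p·log₂ p.
  −(0.170)·log₂(0.170) = 0.4346
  −(0.102)·log₂(0.102) = 0.3359
  −(0.056)·log₂(0.056) = 0.2329
  −(0.672)·log₂(0.672) = 0.3854
Sum: 0.4346 + 0.3359 + 0.2329 + 0.3854 = 1.389 bits.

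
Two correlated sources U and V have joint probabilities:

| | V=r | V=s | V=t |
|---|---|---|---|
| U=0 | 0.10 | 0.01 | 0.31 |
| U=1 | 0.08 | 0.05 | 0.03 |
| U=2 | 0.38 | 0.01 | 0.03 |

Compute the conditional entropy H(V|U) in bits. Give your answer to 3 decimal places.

0.856 bits

Chain rule: H(V|U) = H(U,V) − H(U).
Marginals: p(U) = (0.4200, 0.1600, 0.4200), p(V) = (0.5600, 0.0700, 0.3700).
H(U,V) = 2.3305 bits; H(U) = 1.4743 bits.
H(V|U) = 2.3305 − 1.4743 = 0.856 bits.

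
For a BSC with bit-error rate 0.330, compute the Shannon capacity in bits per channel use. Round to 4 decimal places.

Binary symmetric channel: C = 1 − h₂(ε) where h₂ is the binary entropy function.
h₂(0.330) = −0.330·log₂0.330 − 0.670·log₂0.670 = 0.9149.
C = 1 − 0.9149 = 0.0851 bits per channel use.

0.0851 bits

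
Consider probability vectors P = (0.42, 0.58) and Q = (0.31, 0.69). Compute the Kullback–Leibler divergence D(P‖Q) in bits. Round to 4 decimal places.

0.0387 bits

D(P‖Q) = Σ p·log₂(p/q).
  0.42·log₂(0.42/0.31) = 0.18401
  0.58·log₂(0.58/0.69) = -0.14532
D(P‖Q) = 0.0387 bits.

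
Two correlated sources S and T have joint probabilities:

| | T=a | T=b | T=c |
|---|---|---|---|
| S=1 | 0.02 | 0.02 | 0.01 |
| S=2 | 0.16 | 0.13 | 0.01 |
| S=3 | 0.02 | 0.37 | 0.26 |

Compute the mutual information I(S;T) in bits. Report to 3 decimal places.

Marginals: p(S) = (0.0500, 0.3000, 0.6500), p(T) = (0.2000, 0.5200, 0.2800).
I(S;T) = Σ p(x,y)·log₂[p(x,y)/(p(x)p(y))].
  (1,a): 0.02·log₂(2.0000) = 0.0200
  (1,b): 0.02·log₂(0.7692) = -0.0076
  (1,c): 0.01·log₂(0.7143) = -0.0049
  (2,a): 0.16·log₂(2.6667) = 0.2264
  (2,b): 0.13·log₂(0.8333) = -0.0342
  (2,c): 0.01·log₂(0.1190) = -0.0307
  (3,a): 0.02·log₂(0.1538) = -0.0540
  (3,b): 0.37·log₂(1.0947) = 0.0483
  (3,c): 0.26·log₂(1.4286) = 0.1338
Sum = 0.297 bits.

0.297 bits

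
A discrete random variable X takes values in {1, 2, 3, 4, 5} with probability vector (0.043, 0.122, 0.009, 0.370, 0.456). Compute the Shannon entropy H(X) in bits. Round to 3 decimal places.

H(X) = −Σ p·log₂ p.
  −(0.043)·log₂(0.043) = 0.1952
  −(0.122)·log₂(0.122) = 0.3703
  −(0.009)·log₂(0.009) = 0.0612
  −(0.370)·log₂(0.370) = 0.5307
  −(0.456)·log₂(0.456) = 0.5166
Sum: 0.1952 + 0.3703 + 0.0612 + 0.5307 + 0.5166 = 1.674 bits.

1.674 bits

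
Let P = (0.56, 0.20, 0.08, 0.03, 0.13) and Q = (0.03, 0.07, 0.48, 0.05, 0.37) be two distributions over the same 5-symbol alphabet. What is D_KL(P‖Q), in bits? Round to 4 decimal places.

D(P‖Q) = Σ p·log₂(p/q).
  0.56·log₂(0.56/0.03) = 2.36454
  0.20·log₂(0.20/0.07) = 0.30291
  0.08·log₂(0.08/0.48) = -0.20680
  0.03·log₂(0.03/0.05) = -0.02211
  0.13·log₂(0.13/0.37) = -0.19617
D(P‖Q) = 2.2424 bits.

2.2424 bits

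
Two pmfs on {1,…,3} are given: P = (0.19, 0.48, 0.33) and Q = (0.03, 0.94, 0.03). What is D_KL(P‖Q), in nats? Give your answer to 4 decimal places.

0.8194 nats

D(P‖Q) = Σ p·ln(p/q).
  0.19·ln(0.19/0.03) = 0.35071
  0.48·ln(0.48/0.94) = -0.32261
  0.33·ln(0.33/0.03) = 0.79131
D(P‖Q) = 0.8194 nats.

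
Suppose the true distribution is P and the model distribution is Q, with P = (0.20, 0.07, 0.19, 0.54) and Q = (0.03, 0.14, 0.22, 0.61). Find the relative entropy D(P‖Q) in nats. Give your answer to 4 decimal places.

D(P‖Q) = Σ p·ln(p/q).
  0.20·ln(0.20/0.03) = 0.37942
  0.07·ln(0.07/0.14) = -0.04852
  0.19·ln(0.19/0.22) = -0.02785
  0.54·ln(0.54/0.61) = -0.06582
D(P‖Q) = 0.2372 nats.

0.2372 nats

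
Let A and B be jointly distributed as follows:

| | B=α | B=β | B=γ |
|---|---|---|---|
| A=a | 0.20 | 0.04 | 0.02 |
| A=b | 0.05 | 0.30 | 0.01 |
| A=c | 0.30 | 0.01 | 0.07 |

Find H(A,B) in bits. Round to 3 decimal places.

2.423 bits

H(A,B) = −Σ p(x,y)·log₂ p(x,y) over all 9 cells.
  cell (a,α): −0.20·log₂0.20 = 0.4644
  cell (a,β): −0.04·log₂0.04 = 0.1858
  cell (a,γ): −0.02·log₂0.02 = 0.1129
  cell (b,α): −0.05·log₂0.05 = 0.2161
  cell (b,β): −0.30·log₂0.30 = 0.5211
  cell (b,γ): −0.01·log₂0.01 = 0.0664
  cell (c,α): −0.30·log₂0.30 = 0.5211
  cell (c,β): −0.01·log₂0.01 = 0.0664
  cell (c,γ): −0.07·log₂0.07 = 0.2686
Sum = 2.423 bits.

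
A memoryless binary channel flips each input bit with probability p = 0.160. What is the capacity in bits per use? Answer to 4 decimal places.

0.3657 bits

Binary symmetric channel: C = 1 − h₂(ε) where h₂ is the binary entropy function.
h₂(0.160) = −0.160·log₂0.160 − 0.840·log₂0.840 = 0.6343.
C = 1 − 0.6343 = 0.3657 bits per channel use.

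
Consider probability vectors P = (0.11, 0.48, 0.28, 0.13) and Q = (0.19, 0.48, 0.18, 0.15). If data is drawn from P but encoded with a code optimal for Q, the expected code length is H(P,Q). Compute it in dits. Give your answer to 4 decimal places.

0.5480 dits

H(P,Q) = −Σ p·log₁₀ q.
  −0.11·log₁₀(0.19) = 0.07934
  −0.48·log₁₀(0.48) = 0.15300
  −0.28·log₁₀(0.18) = 0.20852
  −0.13·log₁₀(0.15) = 0.10711
H(P,Q) = 0.5480 dits.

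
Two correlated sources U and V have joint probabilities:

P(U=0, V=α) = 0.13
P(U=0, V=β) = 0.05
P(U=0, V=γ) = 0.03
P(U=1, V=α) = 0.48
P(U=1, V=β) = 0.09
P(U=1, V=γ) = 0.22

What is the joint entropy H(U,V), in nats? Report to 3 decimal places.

H(U,V) = −Σ p(x,y)·ln p(x,y) over all 6 cells.
  cell (0,α): −0.13·ln0.13 = 0.2652
  cell (0,β): −0.05·ln0.05 = 0.1498
  cell (0,γ): −0.03·ln0.03 = 0.1052
  cell (1,α): −0.48·ln0.48 = 0.3523
  cell (1,β): −0.09·ln0.09 = 0.2167
  cell (1,γ): −0.22·ln0.22 = 0.3331
Sum = 1.422 nats.

1.422 nats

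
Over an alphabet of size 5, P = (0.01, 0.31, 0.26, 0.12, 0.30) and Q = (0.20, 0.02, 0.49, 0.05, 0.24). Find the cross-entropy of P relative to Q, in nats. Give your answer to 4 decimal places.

2.2019 nats

H(P,Q) = −Σ p·ln q.
  −0.01·ln(0.20) = 0.01609
  −0.31·ln(0.02) = 1.21273
  −0.26·ln(0.49) = 0.18547
  −0.12·ln(0.05) = 0.35949
  −0.30·ln(0.24) = 0.42813
H(P,Q) = 2.2019 nats.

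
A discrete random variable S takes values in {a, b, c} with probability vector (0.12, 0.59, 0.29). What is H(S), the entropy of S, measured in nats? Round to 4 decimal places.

0.9247 nats

H(S) = −Σ p·ln p.
  −(0.12)·ln(0.12) = 0.25443
  −(0.59)·ln(0.59) = 0.31130
  −(0.29)·ln(0.29) = 0.35898
Sum: 0.25443 + 0.31130 + 0.35898 = 0.9247 nats.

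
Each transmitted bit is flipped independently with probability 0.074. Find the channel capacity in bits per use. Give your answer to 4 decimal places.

0.6193 bits

Binary symmetric channel: C = 1 − h₂(ε) where h₂ is the binary entropy function.
h₂(0.074) = −0.074·log₂0.074 − 0.926·log₂0.926 = 0.3807.
C = 1 − 0.3807 = 0.6193 bits per channel use.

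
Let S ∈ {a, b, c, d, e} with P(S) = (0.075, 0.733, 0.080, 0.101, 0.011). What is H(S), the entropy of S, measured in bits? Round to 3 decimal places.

H(S) = −Σ p·log₂ p.
  −(0.075)·log₂(0.075) = 0.2803
  −(0.733)·log₂(0.733) = 0.3285
  −(0.080)·log₂(0.080) = 0.2915
  −(0.101)·log₂(0.101) = 0.3341
  −(0.011)·log₂(0.011) = 0.0716
Sum: 0.2803 + 0.3285 + 0.2915 + 0.3341 + 0.0716 = 1.306 bits.

1.306 bits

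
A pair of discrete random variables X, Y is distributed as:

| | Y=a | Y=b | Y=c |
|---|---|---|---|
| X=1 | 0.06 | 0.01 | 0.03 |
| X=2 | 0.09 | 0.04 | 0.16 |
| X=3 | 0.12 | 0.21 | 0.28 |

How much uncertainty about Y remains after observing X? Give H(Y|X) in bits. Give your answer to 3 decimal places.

1.452 bits

Marginals: p(X) = (0.1000, 0.2900, 0.6100), p(Y) = (0.2700, 0.2600, 0.4700).
H(Y|X) = Σ p(X) · H(Y|X=·).
  X=1: p=0.1000, H(Y|X=1) = 1.2955
  X=2: p=0.2900, H(Y|X=2) = 1.3915
  X=3: p=0.6100, H(Y|X=3) = 1.5067
Weighted sum = 1.452 bits.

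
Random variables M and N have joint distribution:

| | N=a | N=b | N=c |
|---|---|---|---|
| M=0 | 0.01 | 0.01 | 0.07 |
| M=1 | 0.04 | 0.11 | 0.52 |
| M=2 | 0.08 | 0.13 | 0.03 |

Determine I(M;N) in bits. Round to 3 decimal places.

0.250 bits

Marginals: p(M) = (0.0900, 0.6700, 0.2400), p(N) = (0.1300, 0.2500, 0.6200).
I(M;N) = H(M) + H(N) − H(M,N).
H(M) = 1.1939, H(N) = 1.3102, H(M,N) = 2.2540.
I(M;N) = 1.1939 + 1.3102 − 2.2540 = 0.250 bits.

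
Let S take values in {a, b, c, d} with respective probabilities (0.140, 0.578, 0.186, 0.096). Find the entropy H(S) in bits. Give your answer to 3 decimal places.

H(S) = −Σ p·log₂ p.
  −(0.140)·log₂(0.140) = 0.3971
  −(0.578)·log₂(0.578) = 0.4571
  −(0.186)·log₂(0.186) = 0.4514
  −(0.096)·log₂(0.096) = 0.3246
Sum: 0.3971 + 0.4571 + 0.4514 + 0.3246 = 1.630 bits.

1.630 bits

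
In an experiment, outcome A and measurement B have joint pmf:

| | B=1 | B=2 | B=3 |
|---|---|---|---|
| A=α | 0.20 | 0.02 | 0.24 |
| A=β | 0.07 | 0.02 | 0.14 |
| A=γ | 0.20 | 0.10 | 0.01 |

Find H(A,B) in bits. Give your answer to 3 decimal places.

H(A,B) = −Σ p(x,y)·log₂ p(x,y) over all 9 cells.
  cell (α,1): −0.20·log₂0.20 = 0.4644
  cell (α,2): −0.02·log₂0.02 = 0.1129
  cell (α,3): −0.24·log₂0.24 = 0.4941
  cell (β,1): −0.07·log₂0.07 = 0.2686
  cell (β,2): −0.02·log₂0.02 = 0.1129
  cell (β,3): −0.14·log₂0.14 = 0.3971
  cell (γ,1): −0.20·log₂0.20 = 0.4644
  cell (γ,2): −0.10·log₂0.10 = 0.3322
  cell (γ,3): −0.01·log₂0.01 = 0.0664
Sum = 2.713 bits.

2.713 bits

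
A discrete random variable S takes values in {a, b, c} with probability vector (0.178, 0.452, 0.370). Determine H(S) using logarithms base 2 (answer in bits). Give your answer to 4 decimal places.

H(S) = −Σ p·log₂ p.
  −(0.178)·log₂(0.178) = 0.44323
  −(0.452)·log₂(0.452) = 0.51781
  −(0.370)·log₂(0.370) = 0.53073
Sum: 0.44323 + 0.51781 + 0.53073 = 1.4918 bits.

1.4918 bits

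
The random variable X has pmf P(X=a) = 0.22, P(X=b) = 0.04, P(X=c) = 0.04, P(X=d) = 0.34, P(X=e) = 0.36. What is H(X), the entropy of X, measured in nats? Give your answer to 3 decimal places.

H(X) = −Σ p·ln p.
  −(0.22)·ln(0.22) = 0.3331
  −(0.04)·ln(0.04) = 0.1288
  −(0.04)·ln(0.04) = 0.1288
  −(0.34)·ln(0.34) = 0.3668
  −(0.36)·ln(0.36) = 0.3678
Sum: 0.3331 + 0.1288 + 0.1288 + 0.3668 + 0.3678 = 1.325 nats.

1.325 nats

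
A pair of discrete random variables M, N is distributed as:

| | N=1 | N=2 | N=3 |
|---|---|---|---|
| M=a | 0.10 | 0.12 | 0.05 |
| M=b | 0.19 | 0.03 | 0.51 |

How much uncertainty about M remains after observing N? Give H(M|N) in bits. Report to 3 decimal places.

0.621 bits

Chain rule: H(M|N) = H(M,N) − H(N).
Marginals: p(M) = (0.2700, 0.7300), p(N) = (0.2900, 0.1500, 0.5600).
H(M,N) = 2.0178 bits; H(N) = 1.3969 bits.
H(M|N) = 2.0178 − 1.3969 = 0.621 bits.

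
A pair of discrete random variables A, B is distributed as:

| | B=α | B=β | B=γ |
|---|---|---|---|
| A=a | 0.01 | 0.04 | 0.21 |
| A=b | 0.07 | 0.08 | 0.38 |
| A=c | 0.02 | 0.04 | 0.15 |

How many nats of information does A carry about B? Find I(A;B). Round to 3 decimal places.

0.011 nats

Marginals: p(A) = (0.2600, 0.5300, 0.2100), p(B) = (0.1000, 0.1600, 0.7400).
I(A;B) = Σ p(x,y)·ln[p(x,y)/(p(x)p(y))].
  (a,α): 0.01·ln(0.3846) = -0.0096
  (a,β): 0.04·ln(0.9615) = -0.0016
  (a,γ): 0.21·ln(1.0915) = 0.0184
  (b,α): 0.07·ln(1.3208) = 0.0195
  (b,β): 0.08·ln(0.9434) = -0.0047
  (b,γ): 0.38·ln(0.9689) = -0.0120
  (c,α): 0.02·ln(0.9524) = -0.0010
  (c,β): 0.04·ln(1.1905) = 0.0070
  (c,γ): 0.15·ln(0.9653) = -0.0053
Sum = 0.011 nats.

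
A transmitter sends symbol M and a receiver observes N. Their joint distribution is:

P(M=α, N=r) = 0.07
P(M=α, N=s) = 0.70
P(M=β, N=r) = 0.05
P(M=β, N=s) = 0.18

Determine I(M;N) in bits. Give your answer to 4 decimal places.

0.0172 bits

Marginals: p(M) = (0.7700, 0.2300), p(N) = (0.1200, 0.8800).
I(M;N) = H(M) + H(N) − H(M,N).
H(M) = 0.7780, H(N) = 0.5294, H(M,N) = 1.2902.
I(M;N) = 0.7780 + 0.5294 − 1.2902 = 0.0172 bits.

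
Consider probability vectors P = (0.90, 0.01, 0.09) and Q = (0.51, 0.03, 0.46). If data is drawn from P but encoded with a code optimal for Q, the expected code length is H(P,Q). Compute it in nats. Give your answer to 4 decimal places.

H(P,Q) = −Σ p·ln q.
  −0.90·ln(0.51) = 0.60601
  −0.01·ln(0.03) = 0.03507
  −0.09·ln(0.46) = 0.06989
H(P,Q) = 0.7110 nats.

0.7110 nats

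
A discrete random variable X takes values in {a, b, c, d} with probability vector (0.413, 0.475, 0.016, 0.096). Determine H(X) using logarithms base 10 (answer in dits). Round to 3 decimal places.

0.439 dits

H(X) = −Σ p·log₁₀ p.
  −(0.413)·log₁₀(0.413) = 0.1586
  −(0.475)·log₁₀(0.475) = 0.1536
  −(0.016)·log₁₀(0.016) = 0.0287
  −(0.096)·log₁₀(0.096) = 0.0977
Sum: 0.1586 + 0.1536 + 0.0287 + 0.0977 = 0.439 dits.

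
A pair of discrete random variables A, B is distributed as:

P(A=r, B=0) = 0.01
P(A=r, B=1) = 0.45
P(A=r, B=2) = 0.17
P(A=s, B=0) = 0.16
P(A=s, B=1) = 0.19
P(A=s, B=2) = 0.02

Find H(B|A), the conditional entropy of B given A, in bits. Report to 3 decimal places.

Chain rule: H(B|A) = H(A,B) − H(A).
Marginals: p(A) = (0.6300, 0.3700), p(B) = (0.1700, 0.6400, 0.1900).
H(A,B) = 2.0105 bits; H(A) = 0.9507 bits.
H(B|A) = 2.0105 − 0.9507 = 1.060 bits.

1.060 bits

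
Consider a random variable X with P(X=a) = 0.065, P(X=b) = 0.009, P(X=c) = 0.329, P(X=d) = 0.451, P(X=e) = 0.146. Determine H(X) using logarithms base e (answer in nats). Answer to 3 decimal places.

1.226 nats

H(X) = −Σ p·ln p.
  −(0.065)·ln(0.065) = 0.1777
  −(0.009)·ln(0.009) = 0.0424
  −(0.329)·ln(0.329) = 0.3657
  −(0.451)·ln(0.451) = 0.3591
  −(0.146)·ln(0.146) = 0.2809
Sum: 0.1777 + 0.0424 + 0.3657 + 0.3591 + 0.2809 = 1.226 nats.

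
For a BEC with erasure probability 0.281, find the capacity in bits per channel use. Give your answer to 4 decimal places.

Binary erasure channel: capacity C = 1 − ε.
C = 1 − 0.281 = 0.7190 bits per channel use.

0.7190 bits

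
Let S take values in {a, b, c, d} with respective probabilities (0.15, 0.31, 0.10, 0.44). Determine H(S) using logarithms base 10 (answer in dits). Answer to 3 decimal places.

0.538 dits

H(S) = −Σ p·log₁₀ p.
  −(0.15)·log₁₀(0.15) = 0.1236
  −(0.31)·log₁₀(0.31) = 0.1577
  −(0.10)·log₁₀(0.10) = 0.1000
  −(0.44)·log₁₀(0.44) = 0.1569
Sum: 0.1236 + 0.1577 + 0.1000 + 0.1569 = 0.538 dits.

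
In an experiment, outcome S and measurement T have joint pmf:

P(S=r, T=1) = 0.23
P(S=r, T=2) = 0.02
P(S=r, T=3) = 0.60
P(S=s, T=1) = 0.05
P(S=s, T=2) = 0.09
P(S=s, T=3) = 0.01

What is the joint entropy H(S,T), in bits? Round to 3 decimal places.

1.638 bits

H(S,T) = −Σ p(x,y)·log₂ p(x,y) over all 6 cells.
  cell (r,1): −0.23·log₂0.23 = 0.4877
  cell (r,2): −0.02·log₂0.02 = 0.1129
  cell (r,3): −0.60·log₂0.60 = 0.4422
  cell (s,1): −0.05·log₂0.05 = 0.2161
  cell (s,2): −0.09·log₂0.09 = 0.3127
  cell (s,3): −0.01·log₂0.01 = 0.0664
Sum = 1.638 bits.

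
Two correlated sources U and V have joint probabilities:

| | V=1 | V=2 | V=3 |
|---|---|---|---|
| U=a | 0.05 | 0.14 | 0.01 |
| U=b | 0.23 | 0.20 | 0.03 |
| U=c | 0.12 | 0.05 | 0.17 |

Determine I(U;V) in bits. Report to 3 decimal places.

Marginals: p(U) = (0.2000, 0.4600, 0.3400), p(V) = (0.4000, 0.3900, 0.2100).
I(U;V) = Σ p(x,y)·log₂[p(x,y)/(p(x)p(y))].
  (a,1): 0.05·log₂(0.6250) = -0.0339
  (a,2): 0.14·log₂(1.7949) = 0.1181
  (a,3): 0.01·log₂(0.2381) = -0.0207
  (b,1): 0.23·log₂(1.2500) = 0.0740
  (b,2): 0.20·log₂(1.1148) = 0.0314
  (b,3): 0.03·log₂(0.3106) = -0.0506
  (c,1): 0.12·log₂(0.8824) = -0.0217
  (c,2): 0.05·log₂(0.3771) = -0.0704
  (c,3): 0.17·log₂(2.3810) = 0.2128
Sum = 0.239 bits.

0.239 bits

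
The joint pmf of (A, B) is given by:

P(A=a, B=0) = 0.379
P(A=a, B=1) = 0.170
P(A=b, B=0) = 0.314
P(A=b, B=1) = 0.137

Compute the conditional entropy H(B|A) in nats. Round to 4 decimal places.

0.6167 nats

Chain rule: H(B|A) = H(A,B) − H(A).
Marginals: p(A) = (0.5490, 0.4510), p(B) = (0.6930, 0.3070).
H(A,B) = 1.3050 nats; H(A) = 0.6883 nats.
H(B|A) = 1.3050 − 0.6883 = 0.6167 nats.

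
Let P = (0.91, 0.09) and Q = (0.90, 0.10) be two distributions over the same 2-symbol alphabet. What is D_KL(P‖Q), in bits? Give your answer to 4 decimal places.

0.0008 bits

D(P‖Q) = Σ p·log₂(p/q).
  0.91·log₂(0.91/0.90) = 0.01451
  0.09·log₂(0.09/0.10) = -0.01368
D(P‖Q) = 0.0008 bits.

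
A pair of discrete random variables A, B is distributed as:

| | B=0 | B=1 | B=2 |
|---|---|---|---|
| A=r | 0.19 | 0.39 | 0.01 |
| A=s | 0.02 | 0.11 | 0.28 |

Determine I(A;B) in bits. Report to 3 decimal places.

Marginals: p(A) = (0.5900, 0.4100), p(B) = (0.2100, 0.5000, 0.2900).
I(A;B) = Σ p(x,y)·log₂[p(x,y)/(p(x)p(y))].
  (r,0): 0.19·log₂(1.5335) = 0.1172
  (r,1): 0.39·log₂(1.3220) = 0.1571
  (r,2): 0.01·log₂(0.0584) = -0.0410
  (s,0): 0.02·log₂(0.2323) = -0.0421
  (s,1): 0.11·log₂(0.5366) = -0.0988
  (s,2): 0.28·log₂(2.3549) = 0.3460
Sum = 0.438 bits.

0.438 bits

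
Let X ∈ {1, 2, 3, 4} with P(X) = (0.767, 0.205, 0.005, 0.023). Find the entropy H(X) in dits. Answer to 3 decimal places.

H(X) = −Σ p·log₁₀ p.
  −(0.767)·log₁₀(0.767) = 0.0884
  −(0.205)·log₁₀(0.205) = 0.1411
  −(0.005)·log₁₀(0.005) = 0.0115
  −(0.023)·log₁₀(0.023) = 0.0377
Sum: 0.0884 + 0.1411 + 0.0115 + 0.0377 = 0.279 dits.

0.279 dits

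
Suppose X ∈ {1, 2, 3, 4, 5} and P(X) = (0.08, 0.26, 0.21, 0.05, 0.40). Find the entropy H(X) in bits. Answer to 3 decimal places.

H(X) = −Σ p·log₂ p.
  −(0.08)·log₂(0.08) = 0.2915
  −(0.26)·log₂(0.26) = 0.5053
  −(0.21)·log₂(0.21) = 0.4728
  −(0.05)·log₂(0.05) = 0.2161
  −(0.40)·log₂(0.40) = 0.5288
Sum: 0.2915 + 0.5053 + 0.4728 + 0.2161 + 0.5288 = 2.014 bits.

2.014 bits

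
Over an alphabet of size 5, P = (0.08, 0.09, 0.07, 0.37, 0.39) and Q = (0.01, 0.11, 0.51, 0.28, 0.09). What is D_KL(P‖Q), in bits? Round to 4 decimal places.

D(P‖Q) = Σ p·log₂(p/q).
  0.08·log₂(0.08/0.01) = 0.24000
  0.09·log₂(0.09/0.11) = -0.02606
  0.07·log₂(0.07/0.51) = -0.20055
  0.37·log₂(0.37/0.28) = 0.14878
  0.39·log₂(0.39/0.09) = 0.82504
D(P‖Q) = 0.9872 bits.

0.9872 bits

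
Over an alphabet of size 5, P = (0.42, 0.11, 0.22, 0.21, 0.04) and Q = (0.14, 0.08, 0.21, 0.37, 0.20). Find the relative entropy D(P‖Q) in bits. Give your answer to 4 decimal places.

D(P‖Q) = Σ p·log₂(p/q).
  0.42·log₂(0.42/0.14) = 0.66568
  0.11·log₂(0.11/0.08) = 0.05054
  0.22·log₂(0.22/0.21) = 0.01477
  0.21·log₂(0.21/0.37) = -0.17160
  0.04·log₂(0.04/0.20) = -0.09288
D(P‖Q) = 0.4665 bits.

0.4665 bits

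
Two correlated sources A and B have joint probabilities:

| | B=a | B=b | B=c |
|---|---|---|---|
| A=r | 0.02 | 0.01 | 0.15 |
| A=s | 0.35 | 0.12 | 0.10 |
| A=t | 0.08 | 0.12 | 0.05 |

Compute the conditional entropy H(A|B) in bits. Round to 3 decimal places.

1.154 bits

Marginals: p(A) = (0.1800, 0.5700, 0.2500), p(B) = (0.4500, 0.2500, 0.3000).
H(A|B) = Σ p(B) · H(A|B=·).
  B=a: p=0.4500, H(A|B=a) = 0.9246
  B=b: p=0.2500, H(A|B=b) = 1.2023
  B=c: p=0.3000, H(A|B=c) = 1.4591
Weighted sum = 1.154 bits.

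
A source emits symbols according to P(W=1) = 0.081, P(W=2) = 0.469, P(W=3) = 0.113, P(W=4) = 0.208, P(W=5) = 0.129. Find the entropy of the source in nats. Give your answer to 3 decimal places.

H(W) = −Σ p·ln p.
  −(0.081)·ln(0.081) = 0.2036
  −(0.469)·ln(0.469) = 0.3551
  −(0.113)·ln(0.113) = 0.2464
  −(0.208)·ln(0.208) = 0.3266
  −(0.129)·ln(0.129) = 0.2642
Sum: 0.2036 + 0.3551 + 0.2464 + 0.3266 + 0.2642 = 1.396 nats.

1.396 nats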